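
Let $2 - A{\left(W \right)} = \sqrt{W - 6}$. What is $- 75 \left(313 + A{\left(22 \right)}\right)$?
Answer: $-23325$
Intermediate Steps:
$A{\left(W \right)} = 2 - \sqrt{-6 + W}$ ($A{\left(W \right)} = 2 - \sqrt{W - 6} = 2 - \sqrt{-6 + W}$)
$- 75 \left(313 + A{\left(22 \right)}\right) = - 75 \left(313 + \left(2 - \sqrt{-6 + 22}\right)\right) = - 75 \left(313 + \left(2 - \sqrt{16}\right)\right) = - 75 \left(313 + \left(2 - 4\right)\right) = - 75 \left(313 - 2\right) = \left(-75\right) 311 = -23325$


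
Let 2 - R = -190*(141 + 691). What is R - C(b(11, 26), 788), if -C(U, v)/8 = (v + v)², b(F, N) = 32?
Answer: 20028290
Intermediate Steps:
R = 158082 (R = 2 - (-190)*(141 + 691) = 2 - (-190)*832 = 2 - 1*(-158080) = 2 + 158080 = 158082)
C(U, v) = -32*v² (C(U, v) = -8*(v + v)² = -8*4*v² = -32*v²)
R - C(b(11, 26), 788) = 158082 - (-32)*788² = 158082 - (-32)*620944 = 158082 - 1*(-19870208) = 158082 + 19870208 = 20028290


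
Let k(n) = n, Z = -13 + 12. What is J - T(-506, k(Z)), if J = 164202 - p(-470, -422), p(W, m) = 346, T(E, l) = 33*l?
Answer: 163889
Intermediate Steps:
Z = -1
J = 163856 (J = 164202 - 1*346 = 164202 - 346 = 163856)
J - T(-506, k(Z)) = 163856 - 33*(-1) = 163856 - 1*(-33) = 163856 + 33 = 163889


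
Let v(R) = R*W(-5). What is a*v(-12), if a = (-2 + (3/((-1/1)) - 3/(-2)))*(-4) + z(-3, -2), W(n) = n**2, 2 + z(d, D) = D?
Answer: -3000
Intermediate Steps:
z(d, D) = -2 + D
v(R) = 25*R (v(R) = R*(-5)**2 = R*25 = 25*R)
a = 10 (a = (-2 + (3/((-1/1)) - 3/(-2)))*(-4) + (-2 - 2) = (-2 + (3/((-1*1)) - 3*(-1/2)))*(-4) - 4 = (-2 + (3/(-1) + 3/2))*(-4) - 4 = (-2 + (3*(-1) + 3/2))*(-4) - 4 = (-2 + (-3 + 3/2))*(-4) - 4 = (-2 - 3/2)*(-4) - 4 = -7/2*(-4) - 4 = 14 - 4 = 10)
a*v(-12) = 10*(25*(-12)) = 10*(-300) = -3000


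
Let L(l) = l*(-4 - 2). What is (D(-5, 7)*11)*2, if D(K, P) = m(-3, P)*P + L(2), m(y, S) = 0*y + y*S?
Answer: -3498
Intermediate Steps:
m(y, S) = S*y (m(y, S) = 0 + S*y = S*y)
L(l) = -6*l (L(l) = l*(-6) = -6*l)
D(K, P) = -12 - 3*P² (D(K, P) = (P*(-3))*P - 6*2 = (-3*P)*P - 12 = -3*P² - 12 = -12 - 3*P²)
(D(-5, 7)*11)*2 = ((-12 - 3*7²)*11)*2 = ((-12 - 3*49)*11)*2 = ((-12 - 147)*11)*2 = -159*11*2 = -1749*2 = -3498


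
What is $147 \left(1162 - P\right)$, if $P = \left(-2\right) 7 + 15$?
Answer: $170667$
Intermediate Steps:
$P = 1$ ($P = -14 + 15 = 1$)
$147 \left(1162 - P\right) = 147 \left(1162 - 1\right) = 147 \cdot 1161 = 170667$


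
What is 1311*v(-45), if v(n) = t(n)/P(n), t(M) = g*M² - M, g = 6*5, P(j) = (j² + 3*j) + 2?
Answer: 79702245/1892 ≈ 42126.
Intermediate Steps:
P(j) = 2 + j² + 3*j
g = 30
t(M) = -M + 30*M² (t(M) = 30*M² - M = -M + 30*M²)
v(n) = n*(-1 + 30*n)/(2 + n² + 3*n) (v(n) = (n*(-1 + 30*n))/(2 + n² + 3*n) = n*(-1 + 30*n)/(2 + n² + 3*n))
1311*v(-45) = 1311*(-45*(-1 + 30*(-45))/(2 + (-45)² + 3*(-45))) = 1311*(-45*(-1 - 1350)/(2 + 2025 - 135)) = 1311*(-45*(-1351)/1892) = 1311*(-45*1/1892*(-1351)) = 1311*(60795/1892) = 79702245/1892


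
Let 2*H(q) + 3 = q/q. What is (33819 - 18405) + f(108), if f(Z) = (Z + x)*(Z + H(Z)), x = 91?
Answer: 36707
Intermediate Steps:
H(q) = -1 (H(q) = -3/2 + (q/q)/2 = -3/2 + (1/2)*1 = -3/2 + 1/2 = -1)
f(Z) = (-1 + Z)*(91 + Z) (f(Z) = (Z + 91)*(Z - 1) = (91 + Z)*(-1 + Z) = (-1 + Z)*(91 + Z))
(33819 - 18405) + f(108) = (33819 - 18405) + (-91 + 108**2 + 90*108) = 15414 + (-91 + 11664 + 9720) = 15414 + 21293 = 36707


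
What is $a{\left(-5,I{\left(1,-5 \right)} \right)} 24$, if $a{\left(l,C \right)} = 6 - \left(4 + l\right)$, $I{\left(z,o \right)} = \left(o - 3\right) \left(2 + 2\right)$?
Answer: $168$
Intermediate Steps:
$I{\left(z,o \right)} = -12 + 4 o$ ($I{\left(z,o \right)} = \left(-3 + o\right) 4 = -12 + 4 o$)
$a{\left(l,C \right)} = 2 - l$ ($a{\left(l,C \right)} = 6 - \left(4 + l\right) = 2 - l$)
$a{\left(-5,I{\left(1,-5 \right)} \right)} 24 = \left(2 - -5\right) 24 = \left(2 + 5\right) 24 = 7 \cdot 24 = 168$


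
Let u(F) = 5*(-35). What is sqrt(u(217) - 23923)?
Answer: I*sqrt(24098) ≈ 155.24*I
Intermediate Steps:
u(F) = -175
sqrt(u(217) - 23923) = sqrt(-175 - 23923) = sqrt(-24098) = I*sqrt(24098)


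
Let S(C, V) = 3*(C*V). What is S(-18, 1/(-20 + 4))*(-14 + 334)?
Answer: 1080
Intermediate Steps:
S(C, V) = 3*C*V
S(-18, 1/(-20 + 4))*(-14 + 334) = (3*(-18)/(-20 + 4))*(-14 + 334) = (3*(-18)/(-16))*320 = (3*(-18)*(-1/16))*320 = (27/8)*320 = 1080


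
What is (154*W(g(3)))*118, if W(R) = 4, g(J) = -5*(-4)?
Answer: 72688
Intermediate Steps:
g(J) = 20
(154*W(g(3)))*118 = (154*4)*118 = 616*118 = 72688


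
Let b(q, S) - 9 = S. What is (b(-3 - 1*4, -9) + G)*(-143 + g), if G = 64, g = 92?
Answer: -3264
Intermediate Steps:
b(q, S) = 9 + S
(b(-3 - 1*4, -9) + G)*(-143 + g) = ((9 - 9) + 64)*(-143 + 92) = (0 + 64)*(-51) = 64*(-51) = -3264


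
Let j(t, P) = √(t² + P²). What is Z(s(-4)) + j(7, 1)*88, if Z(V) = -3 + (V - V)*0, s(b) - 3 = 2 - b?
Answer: -3 + 440*√2 ≈ 619.25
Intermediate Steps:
j(t, P) = √(P² + t²)
s(b) = 5 - b (s(b) = 3 + (2 - b) = 5 - b)
Z(V) = -3 (Z(V) = -3 + 0*0 = -3 + 0 = -3)
Z(s(-4)) + j(7, 1)*88 = -3 + √(1² + 7²)*88 = -3 + √(1 + 49)*88 = -3 + √50*88 = -3 + (5*√2)*88 = -3 + 440*√2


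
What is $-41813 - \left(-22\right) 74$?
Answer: $-40185$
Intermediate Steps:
$-41813 - \left(-22\right) 74 = -41813 - -1628 = -41813 + 1628 = -40185$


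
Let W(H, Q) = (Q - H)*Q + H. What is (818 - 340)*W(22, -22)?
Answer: 473220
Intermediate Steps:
W(H, Q) = H + Q*(Q - H) (W(H, Q) = Q*(Q - H) + H = H + Q*(Q - H))
(818 - 340)*W(22, -22) = (818 - 340)*(22 + (-22)² - 1*22*(-22)) = 478*(22 + 484 + 484) = 478*990 = 473220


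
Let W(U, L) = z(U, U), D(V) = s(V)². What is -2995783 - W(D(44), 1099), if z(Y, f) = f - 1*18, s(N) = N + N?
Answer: -3003509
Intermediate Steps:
s(N) = 2*N
D(V) = 4*V² (D(V) = (2*V)² = 4*V²)
z(Y, f) = -18 + f (z(Y, f) = f - 18 = -18 + f)
W(U, L) = -18 + U
-2995783 - W(D(44), 1099) = -2995783 - (-18 + 4*44²) = -2995783 - (-18 + 4*1936) = -2995783 - (-18 + 7744) = -2995783 - 1*7726 = -2995783 - 7726 = -3003509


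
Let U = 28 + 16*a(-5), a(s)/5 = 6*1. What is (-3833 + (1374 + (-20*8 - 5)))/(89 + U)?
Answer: -2624/597 ≈ -4.3953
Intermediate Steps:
a(s) = 30 (a(s) = 5*(6*1) = 5*6 = 30)
U = 508 (U = 28 + 16*30 = 28 + 480 = 508)
(-3833 + (1374 + (-20*8 - 5)))/(89 + U) = (-3833 + (1374 + (-20*8 - 5)))/(89 + 508) = (-3833 + (1374 + (-160 - 5)))/597 = (-3833 + (1374 - 165))*(1/597) = (-3833 + 1209)*(1/597) = -2624*1/597 = -2624/597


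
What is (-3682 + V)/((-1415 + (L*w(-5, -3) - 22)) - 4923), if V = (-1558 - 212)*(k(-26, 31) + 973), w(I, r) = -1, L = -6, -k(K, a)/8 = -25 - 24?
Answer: 1209866/3177 ≈ 380.82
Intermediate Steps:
k(K, a) = 392 (k(K, a) = -8*(-25 - 24) = -8*(-49) = 392)
V = -2416050 (V = (-1558 - 212)*(392 + 973) = -1770*1365 = -2416050)
(-3682 + V)/((-1415 + (L*w(-5, -3) - 22)) - 4923) = (-3682 - 2416050)/((-1415 + (-6*(-1) - 22)) - 4923) = -2419732/((-1415 + (6 - 22)) - 4923) = -2419732/((-1415 - 16) - 4923) = -2419732/(-1431 - 4923) = -2419732/(-6354) = -2419732*(-1/6354) = 1209866/3177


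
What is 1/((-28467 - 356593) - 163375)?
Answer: -1/548435 ≈ -1.8234e-6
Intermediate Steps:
1/((-28467 - 356593) - 163375) = 1/(-385060 - 163375) = 1/(-548435) = -1/548435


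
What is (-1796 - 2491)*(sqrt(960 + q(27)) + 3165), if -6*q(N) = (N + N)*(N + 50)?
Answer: -13568355 - 4287*sqrt(267) ≈ -1.3638e+7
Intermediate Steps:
q(N) = -N*(50 + N)/3 (q(N) = -(N + N)*(N + 50)/6 = -2*N*(50 + N)/6 = -N*(50 + N)/3)
(-1796 - 2491)*(sqrt(960 + q(27)) + 3165) = (-1796 - 2491)*(sqrt(960 - 1/3*27*(50 + 27)) + 3165) = -4287*(sqrt(960 - 1/3*27*77) + 3165) = -4287*(sqrt(960 - 693) + 3165) = -4287*(sqrt(267) + 3165) = -4287*(3165 + sqrt(267)) = -13568355 - 4287*sqrt(267)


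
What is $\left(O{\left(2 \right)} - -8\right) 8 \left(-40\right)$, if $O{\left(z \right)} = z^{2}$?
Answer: $-3840$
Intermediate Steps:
$\left(O{\left(2 \right)} - -8\right) 8 \left(-40\right) = \left(2^{2} - -8\right) 8 \left(-40\right) = \left(4 + 8\right) 8 \left(-40\right) = 12 \cdot 8 \left(-40\right) = 96 \left(-40\right) = -3840$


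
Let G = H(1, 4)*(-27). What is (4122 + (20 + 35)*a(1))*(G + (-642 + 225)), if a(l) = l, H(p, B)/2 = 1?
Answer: -1967367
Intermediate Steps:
H(p, B) = 2 (H(p, B) = 2*1 = 2)
G = -54 (G = 2*(-27) = -54)
(4122 + (20 + 35)*a(1))*(G + (-642 + 225)) = (4122 + (20 + 35)*1)*(-54 + (-642 + 225)) = (4122 + 55*1)*(-54 - 417) = (4122 + 55)*(-471) = 4177*(-471) = -1967367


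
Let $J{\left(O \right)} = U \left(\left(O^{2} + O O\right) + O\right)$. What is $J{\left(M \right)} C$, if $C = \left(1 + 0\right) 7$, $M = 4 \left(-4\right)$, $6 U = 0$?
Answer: $0$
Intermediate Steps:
$U = 0$ ($U = \frac{1}{6} \cdot 0 = 0$)
$M = -16$
$J{\left(O \right)} = 0$ ($J{\left(O \right)} = 0 \left(\left(O^{2} + O O\right) + O\right) = 0 \left(\left(O^{2} + O^{2}\right) + O\right) = 0 \left(2 O^{2} + O\right) = 0 \left(O + 2 O^{2}\right) = 0$)
$C = 7$ ($C = 1 \cdot 7 = 7$)
$J{\left(M \right)} C = 0 \cdot 7 = 0$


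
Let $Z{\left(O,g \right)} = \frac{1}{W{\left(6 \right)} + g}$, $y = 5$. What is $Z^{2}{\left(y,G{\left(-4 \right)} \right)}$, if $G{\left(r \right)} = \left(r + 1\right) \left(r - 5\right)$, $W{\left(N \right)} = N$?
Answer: $\frac{1}{1089} \approx 0.00091827$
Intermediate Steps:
$G{\left(r \right)} = \left(1 + r\right) \left(-5 + r\right)$
$Z{\left(O,g \right)} = \frac{1}{6 + g}$
$Z^{2}{\left(y,G{\left(-4 \right)} \right)} = \left(\frac{1}{6 - \left(-11 - 16\right)}\right)^{2} = \left(\frac{1}{6 + \left(-5 + 16 + 16\right)}\right)^{2} = \left(\frac{1}{6 + 27}\right)^{2} = \left(\frac{1}{33}\right)^{2} = \frac{1}{1089}$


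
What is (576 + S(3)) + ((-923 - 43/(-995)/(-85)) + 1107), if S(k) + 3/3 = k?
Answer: 64446107/84575 ≈ 762.00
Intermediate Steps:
S(k) = -1 + k
(576 + S(3)) + ((-923 - 43/(-995)/(-85)) + 1107) = (576 + (-1 + 3)) + ((-923 - 43/(-995)/(-85)) + 1107) = (576 + 2) + ((-923 - 43*(-1/995)*(-1/85)) + 1107) = 578 + ((-923 + (43/995)*(-1/85)) + 1107) = 578 + ((-923 - 43/84575) + 1107) = 578 + (-78062768/84575 + 1107) = 578 + 15561757/84575 = 64446107/84575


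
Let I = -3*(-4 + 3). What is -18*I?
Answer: -54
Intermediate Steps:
I = 3 (I = -3*(-1) = 3)
-18*I = -18*3 = -54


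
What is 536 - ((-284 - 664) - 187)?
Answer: 1671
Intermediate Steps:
536 - ((-284 - 664) - 187) = 536 - (-948 - 187) = 536 - 1*(-1135) = 536 + 1135 = 1671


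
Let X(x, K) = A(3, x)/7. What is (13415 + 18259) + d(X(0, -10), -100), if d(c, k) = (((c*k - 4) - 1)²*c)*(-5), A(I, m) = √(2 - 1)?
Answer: 10773057/343 ≈ 31408.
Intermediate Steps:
A(I, m) = 1 (A(I, m) = √1 = 1)
X(x, K) = ⅐ (X(x, K) = 1/7 = 1*(⅐) = ⅐)
d(c, k) = -5*c*(-5 + c*k)² (d(c, k) = (((-4 + c*k) - 1)²*c)*(-5) = ((-5 + c*k)²*c)*(-5) = (c*(-5 + c*k)²)*(-5) = -5*c*(-5 + c*k)²)
(13415 + 18259) + d(X(0, -10), -100) = (13415 + 18259) - 5*⅐*(-5 + (⅐)*(-100))² = 31674 - 5*⅐*(-5 - 100/7)² = 31674 - 5*⅐*(-135/7)² = 31674 - 5*⅐*18225/49 = 31674 - 91125/343 = 10773057/343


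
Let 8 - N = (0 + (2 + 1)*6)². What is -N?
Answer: 316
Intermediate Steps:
N = -316 (N = 8 - (0 + (2 + 1)*6)² = 8 - (0 + 3*6)² = 8 - (0 + 18)² = 8 - 1*18² = 8 - 1*324 = 8 - 324 = -316)
-N = -1*(-316) = 316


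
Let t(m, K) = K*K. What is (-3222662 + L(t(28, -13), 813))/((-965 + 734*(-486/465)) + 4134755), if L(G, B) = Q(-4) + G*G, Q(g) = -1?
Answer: -247542905/320309271 ≈ -0.77282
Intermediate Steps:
t(m, K) = K**2
L(G, B) = -1 + G**2 (L(G, B) = -1 + G*G = -1 + G**2)
(-3222662 + L(t(28, -13), 813))/((-965 + 734*(-486/465)) + 4134755) = (-3222662 + (-1 + ((-13)**2)**2))/((-965 + 734*(-486/465)) + 4134755) = (-3222662 + (-1 + 169**2))/((-965 + 734*(-486*1/465)) + 4134755) = (-3222662 + (-1 + 28561))/((-965 + 734*(-162/155)) + 4134755) = (-3222662 + 28560)/((-965 - 118908/155) + 4134755) = -3194102/(-268483/155 + 4134755) = -3194102/640618542/155 = -3194102*155/640618542 = -247542905/320309271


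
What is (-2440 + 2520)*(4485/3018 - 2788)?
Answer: -112129320/503 ≈ -2.2292e+5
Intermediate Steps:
(-2440 + 2520)*(4485/3018 - 2788) = 80*(4485*(1/3018) - 2788) = 80*(1495/1006 - 2788) = 80*(-2803233/1006) = -112129320/503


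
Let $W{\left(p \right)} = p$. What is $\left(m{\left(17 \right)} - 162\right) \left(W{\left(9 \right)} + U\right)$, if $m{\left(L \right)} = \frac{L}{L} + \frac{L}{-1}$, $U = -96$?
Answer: $15486$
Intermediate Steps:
$m{\left(L \right)} = 1 - L$ ($m{\left(L \right)} = 1 + L \left(-1\right) = 1 - L$)
$\left(m{\left(17 \right)} - 162\right) \left(W{\left(9 \right)} + U\right) = \left(\left(1 - 17\right) - 162\right) \left(9 - 96\right) = \left(\left(1 - 17\right) - 162\right) \left(-87\right) = \left(-16 - 162\right) \left(-87\right) = \left(-178\right) \left(-87\right) = 15486$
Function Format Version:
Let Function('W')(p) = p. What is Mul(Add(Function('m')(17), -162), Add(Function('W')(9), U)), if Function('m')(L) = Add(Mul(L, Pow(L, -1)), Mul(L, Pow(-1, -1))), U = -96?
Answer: 15486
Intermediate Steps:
Function('m')(L) = Add(1, Mul(-1, L)) (Function('m')(L) = Add(1, Mul(L, -1)) = Add(1, Mul(-1, L)))
Mul(Add(Function('m')(17), -162), Add(Function('W')(9), U)) = Mul(Add(Add(1, Mul(-1, 17)), -162), Add(9, -96)) = Mul(Add(Add(1, -17), -162), -87) = Mul(Add(-16, -162), -87) = Mul(-178, -87) = 15486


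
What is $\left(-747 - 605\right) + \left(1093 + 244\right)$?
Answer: $-15$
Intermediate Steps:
$\left(-747 - 605\right) + \left(1093 + 244\right) = -1352 + 1337 = -15$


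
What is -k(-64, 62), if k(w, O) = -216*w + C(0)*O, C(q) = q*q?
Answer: -13824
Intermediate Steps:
C(q) = q²
k(w, O) = -216*w (k(w, O) = -216*w + 0²*O = -216*w + 0*O = -216*w + 0 = -216*w)
-k(-64, 62) = -(-216)*(-64) = -1*13824 = -13824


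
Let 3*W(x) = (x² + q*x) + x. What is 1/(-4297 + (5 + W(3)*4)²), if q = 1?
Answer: -1/3672 ≈ -0.00027233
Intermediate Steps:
W(x) = x²/3 + 2*x/3 (W(x) = ((x² + 1*x) + x)/3 = ((x² + x) + x)/3 = ((x + x²) + x)/3 = (x² + 2*x)/3 = x²/3 + 2*x/3)
1/(-4297 + (5 + W(3)*4)²) = 1/(-4297 + (5 + ((⅓)*3*(2 + 3))*4)²) = 1/(-4297 + (5 + ((⅓)*3*5)*4)²) = 1/(-4297 + (5 + 5*4)²) = 1/(-4297 + (5 + 20)²) = 1/(-4297 + 25²) = 1/(-4297 + 625) = 1/(-3672) = -1/3672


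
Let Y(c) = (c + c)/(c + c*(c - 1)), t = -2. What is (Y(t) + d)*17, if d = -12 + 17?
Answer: 68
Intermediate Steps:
d = 5
Y(c) = 2*c/(c + c*(-1 + c)) (Y(c) = (2*c)/(c + c*(-1 + c)) = 2*c/(c + c*(-1 + c)))
(Y(t) + d)*17 = (2/(-2) + 5)*17 = (2*(-½) + 5)*17 = (-1 + 5)*17 = 4*17 = 68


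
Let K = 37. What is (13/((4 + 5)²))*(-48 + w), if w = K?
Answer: -143/81 ≈ -1.7654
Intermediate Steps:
w = 37
(13/((4 + 5)²))*(-48 + w) = (13/((4 + 5)²))*(-48 + 37) = (13/(9²))*(-11) = (13/81)*(-11) = -143/81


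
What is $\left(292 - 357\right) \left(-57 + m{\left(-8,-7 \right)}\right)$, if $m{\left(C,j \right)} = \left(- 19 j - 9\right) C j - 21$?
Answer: $-446290$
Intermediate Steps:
$m{\left(C,j \right)} = -21 + C j \left(-9 - 19 j\right)$ ($m{\left(C,j \right)} = \left(-9 - 19 j\right) C j - 21 = C \left(-9 - 19 j\right) j - 21 = C j \left(-9 - 19 j\right) - 21 = -21 + C j \left(-9 - 19 j\right)$)
$\left(292 - 357\right) \left(-57 + m{\left(-8,-7 \right)}\right) = \left(292 - 357\right) \left(-57 - \left(21 - 7448 + 504\right)\right) = - 65 \left(-57 - \left(525 - 7448\right)\right) = - 65 \left(-57 - -6923\right) = - 65 \left(-57 + 6923\right) = \left(-65\right) 6866 = -446290$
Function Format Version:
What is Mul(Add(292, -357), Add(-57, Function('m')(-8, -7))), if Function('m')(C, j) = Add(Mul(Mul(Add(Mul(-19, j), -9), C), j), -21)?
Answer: -446290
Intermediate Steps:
Function('m')(C, j) = Add(-21, Mul(C, j, Add(-9, Mul(-19, j)))) (Function('m')(C, j) = Add(Mul(Mul(Add(-9, Mul(-19, j)), C), j), -21) = Add(Mul(Mul(C, Add(-9, Mul(-19, j))), j), -21) = Add(Mul(C, j, Add(-9, Mul(-19, j))), -21) = Add(-21, Mul(C, j, Add(-9, Mul(-19, j)))))
Mul(Add(292, -357), Add(-57, Function('m')(-8, -7))) = Mul(Add(292, -357), Add(-57, Add(-21, Mul(-19, -8, Pow(-7, 2)), Mul(-9, -8, -7)))) = Mul(-65, Add(-57, Add(-21, Mul(-19, -8, 49), -504))) = Mul(-65, Add(-57, Add(-21, 7448, -504))) = Mul(-65, Add(-57, 6923)) = Mul(-65, 6866) = -446290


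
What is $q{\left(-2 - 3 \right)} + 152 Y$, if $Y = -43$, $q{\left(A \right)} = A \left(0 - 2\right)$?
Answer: $-6526$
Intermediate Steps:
$q{\left(A \right)} = - 2 A$ ($q{\left(A \right)} = A \left(-2\right) = - 2 A$)
$q{\left(-2 - 3 \right)} + 152 Y = - 2 \left(-2 - 3\right) + 152 \left(-43\right) = - 2 \left(-2 - 3\right) - 6536 = \left(-2\right) \left(-5\right) - 6536 = 10 - 6536 = -6526$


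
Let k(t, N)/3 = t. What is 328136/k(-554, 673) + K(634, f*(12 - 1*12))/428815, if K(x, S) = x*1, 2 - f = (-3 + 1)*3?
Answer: -70354292566/356345265 ≈ -197.43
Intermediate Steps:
k(t, N) = 3*t
f = 8 (f = 2 - (-3 + 1)*3 = 2 - (-2)*3 = 2 - 1*(-6) = 2 + 6 = 8)
K(x, S) = x
328136/k(-554, 673) + K(634, f*(12 - 1*12))/428815 = 328136/((3*(-554))) + 634/428815 = 328136/(-1662) + 634*(1/428815) = 328136*(-1/1662) + 634/428815 = -164068/831 + 634/428815 = -70354292566/356345265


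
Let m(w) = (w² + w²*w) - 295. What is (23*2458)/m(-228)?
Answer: -56534/11800663 ≈ -0.0047907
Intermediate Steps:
m(w) = -295 + w² + w³ (m(w) = (w² + w³) - 295 = -295 + w² + w³)
(23*2458)/m(-228) = (23*2458)/(-295 + (-228)² + (-228)³) = 56534/(-295 + 51984 - 11852352) = 56534/(-11800663) = 56534*(-1/11800663) = -56534/11800663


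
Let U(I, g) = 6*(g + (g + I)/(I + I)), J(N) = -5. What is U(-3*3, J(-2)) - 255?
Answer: -841/3 ≈ -280.33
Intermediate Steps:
U(I, g) = 6*g + 3*(I + g)/I (U(I, g) = 6*(g + (I + g)/((2*I))) = 6*(g + (I + g)*(1/(2*I))) = 6*(g + (I + g)/(2*I)) = 6*g + 3*(I + g)/I)
U(-3*3, J(-2)) - 255 = (3 + 6*(-5) + 3*(-5)/(-3*3)) - 255 = (3 - 30 + 3*(-5)/(-9)) - 255 = (3 - 30 + 3*(-5)*(-1/9)) - 255 = (3 - 30 + 5/3) - 255 = -76/3 - 255 = -841/3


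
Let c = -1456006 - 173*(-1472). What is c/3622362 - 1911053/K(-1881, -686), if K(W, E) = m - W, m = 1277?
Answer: -1154386605081/1906569866 ≈ -605.48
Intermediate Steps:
K(W, E) = 1277 - W
c = -1201350 (c = -1456006 + 254656 = -1201350)
c/3622362 - 1911053/K(-1881, -686) = -1201350/3622362 - 1911053/(1277 - 1*(-1881)) = -1201350*1/3622362 - 1911053/(1277 + 1881) = -200225/603727 - 1911053/3158 = -1154386605081/1906569866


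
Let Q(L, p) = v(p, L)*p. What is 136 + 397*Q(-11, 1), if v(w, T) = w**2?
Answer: 533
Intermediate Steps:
Q(L, p) = p**3 (Q(L, p) = p**2*p = p**3)
136 + 397*Q(-11, 1) = 136 + 397*1**3 = 136 + 397*1 = 136 + 397 = 533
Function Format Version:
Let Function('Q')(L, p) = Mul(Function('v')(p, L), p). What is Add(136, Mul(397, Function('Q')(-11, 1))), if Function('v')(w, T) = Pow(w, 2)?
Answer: 533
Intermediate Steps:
Function('Q')(L, p) = Pow(p, 3) (Function('Q')(L, p) = Mul(Pow(p, 2), p) = Pow(p, 3))
Add(136, Mul(397, Function('Q')(-11, 1))) = Add(136, Mul(397, Pow(1, 3))) = Add(136, Mul(397, 1)) = Add(136, 397) = 533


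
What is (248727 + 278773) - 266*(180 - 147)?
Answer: 518722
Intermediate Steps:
(248727 + 278773) - 266*(180 - 147) = 527500 - 266*33 = 527500 - 8778 = 518722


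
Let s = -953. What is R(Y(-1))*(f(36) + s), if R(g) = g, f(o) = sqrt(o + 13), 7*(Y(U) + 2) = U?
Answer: 14190/7 ≈ 2027.1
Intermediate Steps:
Y(U) = -2 + U/7
f(o) = sqrt(13 + o)
R(Y(-1))*(f(36) + s) = (-2 + (1/7)*(-1))*(sqrt(13 + 36) - 953) = (-2 - 1/7)*(sqrt(49) - 953) = -15*(7 - 953)/7 = -15/7*(-946) = 14190/7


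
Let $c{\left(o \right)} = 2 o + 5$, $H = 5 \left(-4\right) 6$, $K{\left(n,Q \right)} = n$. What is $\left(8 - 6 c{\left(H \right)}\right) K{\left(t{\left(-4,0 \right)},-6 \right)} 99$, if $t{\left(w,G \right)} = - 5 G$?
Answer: $0$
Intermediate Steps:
$H = -120$ ($H = \left(-20\right) 6 = -120$)
$c{\left(o \right)} = 5 + 2 o$
$\left(8 - 6 c{\left(H \right)}\right) K{\left(t{\left(-4,0 \right)},-6 \right)} 99 = \left(8 - 6 \left(5 + 2 \left(-120\right)\right)\right) \left(\left(-5\right) 0\right) 99 = \left(8 - 6 \left(5 - 240\right)\right) 0 \cdot 99 = \left(8 - -1410\right) 0 \cdot 99 = \left(8 + 1410\right) 0 \cdot 99 = 1418 \cdot 0 \cdot 99 = 0 \cdot 99 = 0$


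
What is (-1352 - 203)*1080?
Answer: -1679400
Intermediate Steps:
(-1352 - 203)*1080 = -1555*1080 = -1679400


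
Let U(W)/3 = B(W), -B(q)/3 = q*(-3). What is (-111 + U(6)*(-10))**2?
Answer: 2996361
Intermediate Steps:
B(q) = 9*q (B(q) = -3*q*(-3) = -(-9)*q = 9*q)
U(W) = 27*W (U(W) = 3*(9*W) = 27*W)
(-111 + U(6)*(-10))**2 = (-111 + (27*6)*(-10))**2 = (-111 + 162*(-10))**2 = (-111 - 1620)**2 = (-1731)**2 = 2996361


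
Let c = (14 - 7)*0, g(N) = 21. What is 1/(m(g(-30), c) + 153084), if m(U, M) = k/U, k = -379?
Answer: 21/3214385 ≈ 6.5331e-6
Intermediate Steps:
c = 0 (c = 7*0 = 0)
m(U, M) = -379/U
1/(m(g(-30), c) + 153084) = 1/(-379/21 + 153084) = 1/(3214385/21) = 21/3214385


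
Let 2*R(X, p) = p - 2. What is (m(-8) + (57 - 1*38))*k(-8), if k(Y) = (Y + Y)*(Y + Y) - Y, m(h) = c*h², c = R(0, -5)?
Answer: -54120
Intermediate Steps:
R(X, p) = -1 + p/2 (R(X, p) = (p - 2)/2 = (-2 + p)/2 = -1 + p/2)
c = -7/2 (c = -1 + (½)*(-5) = -1 - 5/2 = -7/2 ≈ -3.5000)
m(h) = -7*h²/2
k(Y) = -Y + 4*Y² (k(Y) = (2*Y)*(2*Y) - Y = 4*Y² - Y = -Y + 4*Y²)
(m(-8) + (57 - 1*38))*k(-8) = (-7/2*(-8)² + (57 - 1*38))*(-8*(-1 + 4*(-8))) = (-7/2*64 + (57 - 38))*(-8*(-1 - 32)) = (-224 + 19)*(-8*(-33)) = -205*264 = -54120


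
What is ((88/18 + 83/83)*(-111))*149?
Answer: -292189/3 ≈ -97396.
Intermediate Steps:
((88/18 + 83/83)*(-111))*149 = ((88*(1/18) + 83*(1/83))*(-111))*149 = ((44/9 + 1)*(-111))*149 = ((53/9)*(-111))*149 = -1961/3*149 = -292189/3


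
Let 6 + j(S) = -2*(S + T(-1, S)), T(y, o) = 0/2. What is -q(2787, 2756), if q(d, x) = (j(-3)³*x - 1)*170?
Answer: 170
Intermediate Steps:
T(y, o) = 0 (T(y, o) = 0*(½) = 0)
j(S) = -6 - 2*S (j(S) = -6 - 2*(S + 0) = -6 - 2*S)
q(d, x) = -170 (q(d, x) = ((-6 - 2*(-3))³*x - 1)*170 = ((-6 + 6)³*x - 1)*170 = (0³*x - 1)*170 = (0*x - 1)*170 = (0 - 1)*170 = -1*170 = -170)
-q(2787, 2756) = -1*(-170) = 170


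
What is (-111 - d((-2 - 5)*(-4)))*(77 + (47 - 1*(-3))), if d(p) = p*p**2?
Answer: -2802001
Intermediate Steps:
d(p) = p**3
(-111 - d((-2 - 5)*(-4)))*(77 + (47 - 1*(-3))) = (-111 - ((-2 - 5)*(-4))**3)*(77 + (47 - 1*(-3))) = (-111 - (-7*(-4))**3)*(77 + (47 + 3)) = (-111 - 1*28**3)*(77 + 50) = (-111 - 1*21952)*127 = (-111 - 21952)*127 = -22063*127 = -2802001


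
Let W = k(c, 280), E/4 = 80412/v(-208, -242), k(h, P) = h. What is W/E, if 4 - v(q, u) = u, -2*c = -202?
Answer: 4141/53608 ≈ 0.077246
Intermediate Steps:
c = 101 (c = -½*(-202) = 101)
v(q, u) = 4 - u
E = 53608/41 (E = 4*(80412/(4 - 1*(-242))) = 4*(80412/(4 + 242)) = 4*(80412/246) = 4*(80412*(1/246)) = 4*(13402/41) = 53608/41 ≈ 1307.5)
W = 101
W/E = 101/(53608/41) = 101*(41/53608) = 4141/53608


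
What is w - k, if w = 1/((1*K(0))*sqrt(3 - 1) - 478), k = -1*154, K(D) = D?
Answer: 73611/478 ≈ 154.00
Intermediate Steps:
k = -154
w = -1/478 (w = 1/((1*0)*sqrt(3 - 1) - 478) = 1/(0*sqrt(2) - 478) = 1/(0 - 478) = 1/(-478) = -1/478 ≈ -0.0020920)
w - k = -1/478 - 1*(-154) = -1/478 + 154 = 73611/478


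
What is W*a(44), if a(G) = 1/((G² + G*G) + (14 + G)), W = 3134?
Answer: 1567/1965 ≈ 0.79746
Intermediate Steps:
a(G) = 1/(14 + G + 2*G²) (a(G) = 1/((G² + G²) + (14 + G)) = 1/(2*G² + (14 + G)) = 1/(14 + G + 2*G²))
W*a(44) = 3134/(14 + 44 + 2*44²) = 3134/(14 + 44 + 2*1936) = 3134/(14 + 44 + 3872) = 3134/3930 = 3134*(1/3930) = 1567/1965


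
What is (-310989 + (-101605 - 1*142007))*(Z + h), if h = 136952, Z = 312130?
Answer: -249061326282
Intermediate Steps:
(-310989 + (-101605 - 1*142007))*(Z + h) = (-310989 + (-101605 - 1*142007))*(312130 + 136952) = (-310989 + (-101605 - 142007))*449082 = (-310989 - 243612)*449082 = -554601*449082 = -249061326282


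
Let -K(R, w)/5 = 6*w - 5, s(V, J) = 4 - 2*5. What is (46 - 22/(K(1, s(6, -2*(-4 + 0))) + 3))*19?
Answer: 90687/104 ≈ 871.99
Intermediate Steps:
s(V, J) = -6 (s(V, J) = 4 - 10 = -6)
K(R, w) = 25 - 30*w (K(R, w) = -5*(6*w - 5) = -5*(-5 + 6*w) = 25 - 30*w)
(46 - 22/(K(1, s(6, -2*(-4 + 0))) + 3))*19 = (46 - 22/((25 - 30*(-6)) + 3))*19 = (46 - 22/((25 + 180) + 3))*19 = (46 - 22/(205 + 3))*19 = (46 - 22/208)*19 = (46 + (1/208)*(-22))*19 = (46 - 11/104)*19 = (4773/104)*19 = 90687/104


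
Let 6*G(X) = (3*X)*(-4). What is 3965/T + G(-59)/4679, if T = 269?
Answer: 18583977/1258651 ≈ 14.765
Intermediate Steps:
G(X) = -2*X (G(X) = ((3*X)*(-4))/6 = (-12*X)/6 = -2*X)
3965/T + G(-59)/4679 = 3965/269 - 2*(-59)/4679 = 3965*(1/269) + 118*(1/4679) = 3965/269 + 118/4679 = 18583977/1258651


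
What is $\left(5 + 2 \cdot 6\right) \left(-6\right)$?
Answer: $-102$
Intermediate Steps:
$\left(5 + 2 \cdot 6\right) \left(-6\right) = \left(5 + 12\right) \left(-6\right) = 17 \left(-6\right) = -102$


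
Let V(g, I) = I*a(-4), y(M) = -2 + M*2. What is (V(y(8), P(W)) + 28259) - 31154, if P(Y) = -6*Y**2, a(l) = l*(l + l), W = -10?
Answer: -22095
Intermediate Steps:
a(l) = 2*l**2 (a(l) = l*(2*l) = 2*l**2)
y(M) = -2 + 2*M
V(g, I) = 32*I (V(g, I) = I*(2*(-4)**2) = I*(2*16) = I*32 = 32*I)
(V(y(8), P(W)) + 28259) - 31154 = (32*(-6*(-10)**2) + 28259) - 31154 = (32*(-6*100) + 28259) - 31154 = (32*(-600) + 28259) - 31154 = (-19200 + 28259) - 31154 = 9059 - 31154 = -22095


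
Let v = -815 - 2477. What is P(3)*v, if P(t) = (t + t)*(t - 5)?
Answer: 39504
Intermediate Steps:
P(t) = 2*t*(-5 + t) (P(t) = (2*t)*(-5 + t) = 2*t*(-5 + t))
v = -3292
P(3)*v = (2*3*(-5 + 3))*(-3292) = (2*3*(-2))*(-3292) = -12*(-3292) = 39504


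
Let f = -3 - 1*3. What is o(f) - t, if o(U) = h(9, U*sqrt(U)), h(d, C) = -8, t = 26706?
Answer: -26714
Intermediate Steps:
f = -6 (f = -3 - 3 = -6)
o(U) = -8
o(f) - t = -8 - 1*26706 = -8 - 26706 = -26714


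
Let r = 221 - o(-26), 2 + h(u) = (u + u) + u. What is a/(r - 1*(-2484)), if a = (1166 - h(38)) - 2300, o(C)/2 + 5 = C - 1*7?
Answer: -1246/2781 ≈ -0.44804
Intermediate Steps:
o(C) = -24 + 2*C (o(C) = -10 + 2*(C - 1*7) = -10 + 2*(C - 7) = -10 + 2*(-7 + C) = -10 + (-14 + 2*C) = -24 + 2*C)
h(u) = -2 + 3*u (h(u) = -2 + ((u + u) + u) = -2 + (2*u + u) = -2 + 3*u)
r = 297 (r = 221 - (-24 + 2*(-26)) = 221 - (-24 - 52) = 221 - 1*(-76) = 221 + 76 = 297)
a = -1246 (a = (1166 - (-2 + 3*38)) - 2300 = (1166 - (-2 + 114)) - 2300 = (1166 - 1*112) - 2300 = (1166 - 112) - 2300 = 1054 - 2300 = -1246)
a/(r - 1*(-2484)) = -1246/(297 - 1*(-2484)) = -1246/(297 + 2484) = -1246/2781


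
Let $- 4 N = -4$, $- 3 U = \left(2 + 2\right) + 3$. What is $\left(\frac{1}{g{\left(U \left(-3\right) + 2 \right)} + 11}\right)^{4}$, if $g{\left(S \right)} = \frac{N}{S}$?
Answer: $\frac{6561}{100000000} \approx 6.561 \cdot 10^{-5}$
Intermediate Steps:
$U = - \frac{7}{3}$ ($U = - \frac{\left(2 + 2\right) + 3}{3} = - \frac{4 + 3}{3} = \left(- \frac{1}{3}\right) 7 = - \frac{7}{3} \approx -2.3333$)
$N = 1$ ($N = \left(- \frac{1}{4}\right) \left(-4\right) = 1$)
$g{\left(S \right)} = \frac{1}{S}$ ($g{\left(S \right)} = 1 \frac{1}{S} = \frac{1}{S}$)
$\left(\frac{1}{g{\left(U \left(-3\right) + 2 \right)} + 11}\right)^{4} = \left(\frac{1}{\frac{1}{\left(- \frac{7}{3}\right) \left(-3\right) + 2} + 11}\right)^{4} = \left(\frac{1}{\frac{1}{7 + 2} + 11}\right)^{4} = \left(\frac{1}{\frac{1}{9} + 11}\right)^{4} = \left(\frac{1}{\frac{100}{9}}\right)^{4} = \left(\frac{9}{100}\right)^{4} = \frac{6561}{100000000}$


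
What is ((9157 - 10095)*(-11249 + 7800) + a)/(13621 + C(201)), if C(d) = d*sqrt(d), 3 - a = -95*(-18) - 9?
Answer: 5505376643/22176380 - 81240783*sqrt(201)/22176380 ≈ 196.32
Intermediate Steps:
a = -1698 (a = 3 - (-95*(-18) - 9) = 3 - (1710 - 9) = 3 - 1*1701 = 3 - 1701 = -1698)
C(d) = d**(3/2)
((9157 - 10095)*(-11249 + 7800) + a)/(13621 + C(201)) = ((9157 - 10095)*(-11249 + 7800) - 1698)/(13621 + 201**(3/2)) = (-938*(-3449) - 1698)/(13621 + 201*sqrt(201)) = (3235162 - 1698)/(13621 + 201*sqrt(201)) = 3233464/(13621 + 201*sqrt(201))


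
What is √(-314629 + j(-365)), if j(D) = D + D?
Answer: I*√315359 ≈ 561.57*I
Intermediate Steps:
j(D) = 2*D
√(-314629 + j(-365)) = √(-314629 + 2*(-365)) = √(-314629 - 730) = √(-315359) = I*√315359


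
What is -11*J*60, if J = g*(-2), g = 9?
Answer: 11880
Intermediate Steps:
J = -18 (J = 9*(-2) = -18)
-11*J*60 = -11*(-18)*60 = 198*60 = 11880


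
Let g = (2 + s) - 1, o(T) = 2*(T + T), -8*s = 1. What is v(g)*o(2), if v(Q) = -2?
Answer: -16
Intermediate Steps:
s = -⅛ (s = -⅛*1 = -⅛ ≈ -0.12500)
o(T) = 4*T (o(T) = 2*(2*T) = 4*T)
g = 7/8 (g = (2 - ⅛) - 1 = 15/8 - 1 = 7/8 ≈ 0.87500)
v(g)*o(2) = -8*2 = -2*8 = -16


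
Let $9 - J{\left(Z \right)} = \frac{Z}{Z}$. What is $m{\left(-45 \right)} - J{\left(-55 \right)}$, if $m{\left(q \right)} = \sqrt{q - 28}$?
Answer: $-8 + i \sqrt{73} \approx -8.0 + 8.544 i$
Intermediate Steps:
$J{\left(Z \right)} = 8$ ($J{\left(Z \right)} = 9 - \frac{Z}{Z} = 9 - 1 = 8$)
$m{\left(q \right)} = \sqrt{-28 + q}$
$m{\left(-45 \right)} - J{\left(-55 \right)} = \sqrt{-28 - 45} - 8 = \sqrt{-73} - 8 = i \sqrt{73} - 8 = -8 + i \sqrt{73}$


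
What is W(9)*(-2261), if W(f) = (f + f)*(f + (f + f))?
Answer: -1098846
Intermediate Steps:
W(f) = 6*f² (W(f) = (2*f)*(f + 2*f) = (2*f)*(3*f) = 6*f²)
W(9)*(-2261) = (6*9²)*(-2261) = (6*81)*(-2261) = 486*(-2261) = -1098846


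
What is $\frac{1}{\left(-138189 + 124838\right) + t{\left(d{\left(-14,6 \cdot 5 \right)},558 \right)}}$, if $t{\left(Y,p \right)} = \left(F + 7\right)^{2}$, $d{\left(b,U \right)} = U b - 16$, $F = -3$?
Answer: $- \frac{1}{13335} \approx -7.4991 \cdot 10^{-5}$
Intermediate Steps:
$d{\left(b,U \right)} = -16 + U b$
$t{\left(Y,p \right)} = 16$ ($t{\left(Y,p \right)} = \left(-3 + 7\right)^{2} = 4^{2} = 16$)
$\frac{1}{\left(-138189 + 124838\right) + t{\left(d{\left(-14,6 \cdot 5 \right)},558 \right)}} = \frac{1}{\left(-138189 + 124838\right) + 16} = \frac{1}{-13351 + 16} = \frac{1}{-13335} = - \frac{1}{13335}$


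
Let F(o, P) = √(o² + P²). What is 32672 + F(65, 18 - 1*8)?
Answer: 32672 + 5*√173 ≈ 32738.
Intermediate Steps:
F(o, P) = √(P² + o²)
32672 + F(65, 18 - 1*8) = 32672 + √((18 - 1*8)² + 65²) = 32672 + √((18 - 8)² + 4225) = 32672 + √(10² + 4225) = 32672 + √(100 + 4225) = 32672 + √4325 = 32672 + 5*√173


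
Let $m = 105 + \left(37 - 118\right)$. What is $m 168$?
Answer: $4032$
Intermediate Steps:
$m = 24$ ($m = 105 - 81 = 24$)
$m 168 = 24 \cdot 168 = 4032$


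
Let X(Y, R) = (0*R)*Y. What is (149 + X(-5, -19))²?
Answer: 22201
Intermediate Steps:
X(Y, R) = 0 (X(Y, R) = 0*Y = 0)
(149 + X(-5, -19))² = (149 + 0)² = 149² = 22201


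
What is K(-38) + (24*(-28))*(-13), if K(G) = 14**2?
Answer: 8932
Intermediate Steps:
K(G) = 196
K(-38) + (24*(-28))*(-13) = 196 + (24*(-28))*(-13) = 196 - 672*(-13) = 196 + 8736 = 8932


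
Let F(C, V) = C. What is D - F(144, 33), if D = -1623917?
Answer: -1624061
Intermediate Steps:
D - F(144, 33) = -1623917 - 1*144 = -1623917 - 144 = -1624061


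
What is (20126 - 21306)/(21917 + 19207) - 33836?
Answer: -347868211/10281 ≈ -33836.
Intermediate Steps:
(20126 - 21306)/(21917 + 19207) - 33836 = -1180/41124 - 33836 = -1180*1/41124 - 33836 = -295/10281 - 33836 = -347868211/10281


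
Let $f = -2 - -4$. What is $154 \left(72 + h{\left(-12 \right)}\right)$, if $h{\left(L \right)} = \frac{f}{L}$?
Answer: $\frac{33187}{3} \approx 11062.0$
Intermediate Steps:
$f = 2$ ($f = -2 + 4 = 2$)
$h{\left(L \right)} = \frac{2}{L}$
$154 \left(72 + h{\left(-12 \right)}\right) = 154 \left(72 + \frac{2}{-12}\right) = 154 \left(72 + 2 \left(- \frac{1}{12}\right)\right) = 154 \left(72 - \frac{1}{6}\right) = 154 \cdot \frac{431}{6} = \frac{33187}{3}$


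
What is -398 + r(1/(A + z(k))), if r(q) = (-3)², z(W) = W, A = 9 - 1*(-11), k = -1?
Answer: -389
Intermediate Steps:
A = 20 (A = 9 + 11 = 20)
r(q) = 9
-398 + r(1/(A + z(k))) = -398 + 9 = -389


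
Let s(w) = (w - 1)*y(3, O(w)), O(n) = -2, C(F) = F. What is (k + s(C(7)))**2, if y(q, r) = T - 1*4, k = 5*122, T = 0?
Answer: 343396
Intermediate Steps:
k = 610
y(q, r) = -4 (y(q, r) = 0 - 1*4 = 0 - 4 = -4)
s(w) = 4 - 4*w (s(w) = (w - 1)*(-4) = (-1 + w)*(-4) = 4 - 4*w)
(k + s(C(7)))**2 = (610 + (4 - 4*7))**2 = (610 + (4 - 28))**2 = (610 - 24)**2 = 586**2 = 343396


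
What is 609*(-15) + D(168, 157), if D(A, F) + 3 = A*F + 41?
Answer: 17279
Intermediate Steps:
D(A, F) = 38 + A*F (D(A, F) = -3 + (A*F + 41) = -3 + (41 + A*F) = 38 + A*F)
609*(-15) + D(168, 157) = 609*(-15) + (38 + 168*157) = -9135 + (38 + 26376) = -9135 + 26414 = 17279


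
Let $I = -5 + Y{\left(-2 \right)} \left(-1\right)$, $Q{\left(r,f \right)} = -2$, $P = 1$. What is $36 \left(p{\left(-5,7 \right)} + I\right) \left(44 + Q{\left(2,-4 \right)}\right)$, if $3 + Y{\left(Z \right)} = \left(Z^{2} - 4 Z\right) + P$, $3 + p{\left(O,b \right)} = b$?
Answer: $-16632$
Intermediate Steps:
$p{\left(O,b \right)} = -3 + b$
$Y{\left(Z \right)} = -2 + Z^{2} - 4 Z$ ($Y{\left(Z \right)} = -3 + \left(\left(Z^{2} - 4 Z\right) + 1\right) = -3 + \left(1 + Z^{2} - 4 Z\right) = -2 + Z^{2} - 4 Z$)
$I = -15$ ($I = -5 + \left(-2 + \left(-2\right)^{2} - -8\right) \left(-1\right) = -5 + \left(-2 + 4 + 8\right) \left(-1\right) = -5 + 10 \left(-1\right) = -5 - 10 = -15$)
$36 \left(p{\left(-5,7 \right)} + I\right) \left(44 + Q{\left(2,-4 \right)}\right) = 36 \left(\left(-3 + 7\right) - 15\right) \left(44 - 2\right) = 36 \left(4 - 15\right) 42 = 36 \left(\left(-11\right) 42\right) = 36 \left(-462\right) = -16632$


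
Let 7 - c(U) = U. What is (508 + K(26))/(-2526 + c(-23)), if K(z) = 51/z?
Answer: -13259/64896 ≈ -0.20431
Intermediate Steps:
c(U) = 7 - U
(508 + K(26))/(-2526 + c(-23)) = (508 + 51/26)/(-2526 + (7 - 1*(-23))) = (508 + 51*(1/26))/(-2526 + (7 + 23)) = (508 + 51/26)/(-2526 + 30) = (13259/26)/(-2496) = (13259/26)*(-1/2496) = -13259/64896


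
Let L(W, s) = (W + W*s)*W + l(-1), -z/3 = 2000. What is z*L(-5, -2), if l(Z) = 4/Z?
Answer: 174000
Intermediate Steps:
z = -6000 (z = -3*2000 = -6000)
L(W, s) = -4 + W*(W + W*s) (L(W, s) = (W + W*s)*W + 4/(-1) = W*(W + W*s) + 4*(-1) = W*(W + W*s) - 4 = -4 + W*(W + W*s))
z*L(-5, -2) = -6000*(-4 + (-5)² - 2*(-5)²) = -6000*(-4 + 25 - 2*25) = -6000*(-4 + 25 - 50) = -6000*(-29) = 174000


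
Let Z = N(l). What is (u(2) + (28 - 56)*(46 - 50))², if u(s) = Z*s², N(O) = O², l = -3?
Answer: 21904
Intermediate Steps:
Z = 9 (Z = (-3)² = 9)
u(s) = 9*s²
(u(2) + (28 - 56)*(46 - 50))² = (9*2² + (28 - 56)*(46 - 50))² = (9*4 - 28*(-4))² = (36 + 112)² = 148² = 21904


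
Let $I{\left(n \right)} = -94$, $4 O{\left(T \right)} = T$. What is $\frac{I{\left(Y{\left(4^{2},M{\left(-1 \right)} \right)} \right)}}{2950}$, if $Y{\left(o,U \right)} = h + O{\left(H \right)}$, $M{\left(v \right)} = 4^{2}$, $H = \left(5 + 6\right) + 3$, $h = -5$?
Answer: $- \frac{47}{1475} \approx -0.031864$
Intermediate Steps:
$H = 14$ ($H = 11 + 3 = 14$)
$M{\left(v \right)} = 16$
$O{\left(T \right)} = \frac{T}{4}$
$Y{\left(o,U \right)} = - \frac{3}{2}$ ($Y{\left(o,U \right)} = -5 + \frac{1}{4} \cdot 14 = -5 + \frac{7}{2} = - \frac{3}{2}$)
$\frac{I{\left(Y{\left(4^{2},M{\left(-1 \right)} \right)} \right)}}{2950} = - \frac{94}{2950} = \left(-94\right) \frac{1}{2950} = - \frac{47}{1475}$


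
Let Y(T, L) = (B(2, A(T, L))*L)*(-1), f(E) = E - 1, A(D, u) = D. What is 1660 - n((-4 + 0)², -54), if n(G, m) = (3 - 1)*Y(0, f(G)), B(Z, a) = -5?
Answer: 1510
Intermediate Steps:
f(E) = -1 + E
Y(T, L) = 5*L (Y(T, L) = -5*L*(-1) = 5*L)
n(G, m) = -10 + 10*G (n(G, m) = (3 - 1)*(5*(-1 + G)) = 2*(-5 + 5*G) = -10 + 10*G)
1660 - n((-4 + 0)², -54) = 1660 - (-10 + 10*(-4 + 0)²) = 1660 - (-10 + 10*(-4)²) = 1660 - (-10 + 10*16) = 1660 - (-10 + 160) = 1660 - 1*150 = 1660 - 150 = 1510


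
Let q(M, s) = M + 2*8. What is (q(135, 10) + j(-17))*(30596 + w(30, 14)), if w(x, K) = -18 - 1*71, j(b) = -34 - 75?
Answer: 1281294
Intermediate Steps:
j(b) = -109
w(x, K) = -89 (w(x, K) = -18 - 71 = -89)
q(M, s) = 16 + M (q(M, s) = M + 16 = 16 + M)
(q(135, 10) + j(-17))*(30596 + w(30, 14)) = ((16 + 135) - 109)*(30596 - 89) = (151 - 109)*30507 = 42*30507 = 1281294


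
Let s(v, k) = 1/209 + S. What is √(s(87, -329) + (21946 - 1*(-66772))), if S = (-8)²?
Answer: √3878086751/209 ≈ 297.96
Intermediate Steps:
S = 64
s(v, k) = 13377/209 (s(v, k) = 1/209 + 64 = 13377/209)
√(s(87, -329) + (21946 - 1*(-66772))) = √(13377/209 + (21946 - 1*(-66772))) = √(13377/209 + (21946 + 66772)) = √(13377/209 + 88718) = √(18555439/209) = √3878086751/209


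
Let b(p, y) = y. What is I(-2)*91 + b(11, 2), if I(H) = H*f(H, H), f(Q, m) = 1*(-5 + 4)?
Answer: 184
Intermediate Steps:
f(Q, m) = -1 (f(Q, m) = 1*(-1) = -1)
I(H) = -H (I(H) = H*(-1) = -H)
I(-2)*91 + b(11, 2) = -1*(-2)*91 + 2 = 2*91 + 2 = 182 + 2 = 184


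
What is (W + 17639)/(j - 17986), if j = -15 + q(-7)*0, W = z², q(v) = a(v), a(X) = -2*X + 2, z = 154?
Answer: -41355/18001 ≈ -2.2974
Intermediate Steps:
a(X) = 2 - 2*X
q(v) = 2 - 2*v
W = 23716 (W = 154² = 23716)
j = -15 (j = -15 + (2 - 2*(-7))*0 = -15 + (2 + 14)*0 = -15 + 16*0 = -15 + 0 = -15)
(W + 17639)/(j - 17986) = (23716 + 17639)/(-15 - 17986) = 41355/(-18001) = 41355*(-1/18001) = -41355/18001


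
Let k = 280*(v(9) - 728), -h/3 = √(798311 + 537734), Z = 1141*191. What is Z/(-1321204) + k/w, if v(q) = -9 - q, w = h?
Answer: -217931/1321204 + 41776*√1336045/801627 ≈ 60.072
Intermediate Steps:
Z = 217931
h = -3*√1336045 (h = -3*√(798311 + 537734) = -3*√1336045 ≈ -3467.6)
w = -3*√1336045 ≈ -3467.6
k = -208880 (k = 280*((-9 - 1*9) - 728) = 280*((-9 - 9) - 728) = 280*(-18 - 728) = 280*(-746) = -208880)
Z/(-1321204) + k/w = 217931/(-1321204) - 208880*(-√1336045/4008135) = 217931*(-1/1321204) - (-41776)*√1336045/801627 = -217931/1321204 + 41776*√1336045/801627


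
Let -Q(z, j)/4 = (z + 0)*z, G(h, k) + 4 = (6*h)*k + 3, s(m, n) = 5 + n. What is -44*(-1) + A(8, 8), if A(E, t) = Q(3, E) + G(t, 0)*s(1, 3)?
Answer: 0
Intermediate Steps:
G(h, k) = -1 + 6*h*k (G(h, k) = -4 + ((6*h)*k + 3) = -4 + (6*h*k + 3) = -4 + (3 + 6*h*k) = -1 + 6*h*k)
Q(z, j) = -4*z² (Q(z, j) = -4*(z + 0)*z = -4*z*z = -4*z²)
A(E, t) = -44 (A(E, t) = -4*3² + (-1 + 6*t*0)*(5 + 3) = -4*9 + (-1 + 0)*8 = -36 - 1*8 = -36 - 8 = -44)
-44*(-1) + A(8, 8) = -44*(-1) - 44 = 44 - 44 = 0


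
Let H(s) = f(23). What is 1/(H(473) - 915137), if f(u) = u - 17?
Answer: -1/915131 ≈ -1.0927e-6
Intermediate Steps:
f(u) = -17 + u
H(s) = 6 (H(s) = -17 + 23 = 6)
1/(H(473) - 915137) = 1/(6 - 915137) = 1/(-915131) = -1/915131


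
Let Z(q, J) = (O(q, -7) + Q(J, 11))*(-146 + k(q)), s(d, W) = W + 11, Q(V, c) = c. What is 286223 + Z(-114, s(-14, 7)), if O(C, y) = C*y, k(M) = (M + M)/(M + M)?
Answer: 168918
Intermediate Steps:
k(M) = 1 (k(M) = (2*M)/((2*M)) = (2*M)*(1/(2*M)) = 1)
s(d, W) = 11 + W
Z(q, J) = -1595 + 1015*q (Z(q, J) = (q*(-7) + 11)*(-146 + 1) = (-7*q + 11)*(-145) = (11 - 7*q)*(-145) = -1595 + 1015*q)
286223 + Z(-114, s(-14, 7)) = 286223 + (-1595 + 1015*(-114)) = 286223 + (-1595 - 115710) = 286223 - 117305 = 168918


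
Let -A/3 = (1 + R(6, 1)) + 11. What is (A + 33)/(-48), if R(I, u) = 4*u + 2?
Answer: 7/16 ≈ 0.43750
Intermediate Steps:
R(I, u) = 2 + 4*u
A = -54 (A = -3*((1 + (2 + 4*1)) + 11) = -3*((1 + (2 + 4)) + 11) = -3*((1 + 6) + 11) = -3*(7 + 11) = -3*18 = -54)
(A + 33)/(-48) = (-54 + 33)/(-48) = -1/48*(-21) = 7/16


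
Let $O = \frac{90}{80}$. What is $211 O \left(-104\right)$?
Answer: $-24687$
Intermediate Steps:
$O = \frac{9}{8}$ ($O = 90 \cdot \frac{1}{80} = \frac{9}{8} \approx 1.125$)
$211 O \left(-104\right) = 211 \cdot \frac{9}{8} \left(-104\right) = \frac{1899}{8} \left(-104\right) = -24687$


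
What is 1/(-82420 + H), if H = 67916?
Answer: -1/14504 ≈ -6.8947e-5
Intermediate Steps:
1/(-82420 + H) = 1/(-82420 + 67916) = 1/(-14504) = -1/14504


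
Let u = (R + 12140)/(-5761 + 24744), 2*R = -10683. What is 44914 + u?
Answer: 1705218521/37966 ≈ 44914.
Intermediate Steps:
R = -10683/2 (R = (½)*(-10683) = -10683/2 ≈ -5341.5)
u = 13597/37966 (u = (-10683/2 + 12140)/(-5761 + 24744) = (13597/2)/18983 = (13597/2)*(1/18983) = 13597/37966 ≈ 0.35814)
44914 + u = 44914 + 13597/37966 = 1705218521/37966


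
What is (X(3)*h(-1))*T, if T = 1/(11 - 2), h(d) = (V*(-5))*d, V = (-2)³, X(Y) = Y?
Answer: -40/3 ≈ -13.333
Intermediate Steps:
V = -8
h(d) = 40*d (h(d) = (-8*(-5))*d = 40*d)
T = ⅑ (T = 1/9 = ⅑ ≈ 0.11111)
(X(3)*h(-1))*T = (3*(40*(-1)))*(⅑) = (3*(-40))*(⅑) = -120*⅑ = -40/3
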